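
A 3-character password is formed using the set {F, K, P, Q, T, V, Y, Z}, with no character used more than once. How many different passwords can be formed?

336

With no repetition, fill the 3 characters in order: 8 choices, then 7, down to 6.
8 × 7 × 6 = 336.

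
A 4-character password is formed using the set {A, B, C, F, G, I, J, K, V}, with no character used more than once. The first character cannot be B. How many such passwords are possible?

2688

The first character has 9−1 = 8 choices (anything except B).
The remaining 3 characters are filled from the other 8 symbols without repetition: 8 × 7 × 6 = 336.
Total: 8 × 336 = 2688.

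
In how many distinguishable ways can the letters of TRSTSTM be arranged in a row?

420

Letter multiplicities in TRSTSTM: M×1, R×1, S×2, T×3.
Dividing 7! = 5040 by 3!·2! = 12 for the repeated letters gives 420.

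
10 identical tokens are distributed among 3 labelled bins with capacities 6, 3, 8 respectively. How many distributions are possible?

By stars and bars, unrestricted non-negative solutions to x_1+…+x_3 = 10 number C(10+2,2) = 66.
Subtract solutions that violate a single cap (substitute x_i' = x_i − (cap_i+1)): x_1 ≥ 7 gives C(5,2) = 10; x_2 ≥ 4 gives C(8,2) = 28; x_3 ≥ 9 gives C(3,2) = 3. Together 41.
No two caps can be exceeded simultaneously, so the pair terms are all 0.
By inclusion–exclusion the count is 66 − 41 + 0 = 25.

25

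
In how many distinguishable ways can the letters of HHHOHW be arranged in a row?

30

Letter multiplicities in HHHOHW: H×4, O×1, W×1.
The number of distinct arrangements is 6!/(4!) = 720/24 = 30.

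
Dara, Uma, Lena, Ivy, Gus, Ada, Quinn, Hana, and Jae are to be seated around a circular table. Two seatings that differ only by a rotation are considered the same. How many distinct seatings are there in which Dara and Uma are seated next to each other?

10080

Glue Dara and Uma into a block (2 internal orders). Seating 8 units around a circle gives (7)! arrangements.
So 2 × (7)! = 2 × 5040 = 10080.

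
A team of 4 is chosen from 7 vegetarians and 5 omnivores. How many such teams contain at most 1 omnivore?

210

Split by how many omnivores are chosen (0 through 1).
Sum: C(5,0)·C(7,4) + C(5,1)·C(7,3) = 35 + 175 = 210.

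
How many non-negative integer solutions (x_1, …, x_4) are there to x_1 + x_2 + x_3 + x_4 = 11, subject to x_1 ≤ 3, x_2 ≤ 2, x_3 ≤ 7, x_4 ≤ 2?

Ignoring the caps, the number of non-negative solutions to x_1+…+x_4 = 11 is C(14,3) = 364.
Subtract solutions that violate a single cap (substitute x_i' = x_i − (cap_i+1)): x_1 ≥ 4 gives C(10,3) = 120; x_2 ≥ 3 gives C(11,3) = 165; x_3 ≥ 8 gives C(6,3) = 20; x_4 ≥ 3 gives C(11,3) = 165. Together 470.
Add back pairs where two caps are both exceeded: 35 + 0 + 35 + 1 + 56 + 1 = 128.
Subtract triples: 0 + 4 + 0 + 0 = 4.
By inclusion–exclusion the count is 364 − 470 + 128 − 4 = 18.

18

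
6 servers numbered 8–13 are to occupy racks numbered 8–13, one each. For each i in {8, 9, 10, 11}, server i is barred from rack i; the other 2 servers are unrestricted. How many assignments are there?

Let Aᵢ (for 8 ≤ i ≤ 11) be the placements that put server i in its forbidden rack. Any j of these fix j positions, leaving (6−j)! ways to fill the rest, and there are C(4,j) ways to pick which j.
By inclusion–exclusion, the number of valid placements is Σ_{j=0}^{4} (−1)^j C(4,j)·(6−j)!.
Computing: 720 − 480 + 144 − 24 + 2 = 362.

362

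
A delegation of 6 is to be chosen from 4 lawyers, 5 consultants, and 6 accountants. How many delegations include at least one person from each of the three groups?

Total 6-person selections from all 15: C(15,6) = 5005.
Subtract selections that omit an entire group: no lawyers → C(11,6) = 462; no consultants → C(10,6) = 210; no accountants → C(9,6) = 84.
Add back selections omitting two groups (i.e. drawn from a single group): C(4,6) + C(5,6) + C(6,6) = 1.
By inclusion–exclusion: 5005 − 756 + 1 = 4250.

4250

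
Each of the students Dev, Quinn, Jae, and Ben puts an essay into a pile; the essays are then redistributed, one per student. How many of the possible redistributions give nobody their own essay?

9

Count assignments avoiding every fixed point. For any j of the 4 students fixed to their own essay, the other 4−j can be arranged in (4−j)! ways.
By inclusion–exclusion this is Σ_{j=0}^{4} (−1)^j C(4,j)·(4−j)!.
Computing: 24 − 24 + 12 − 4 + 1 = 9.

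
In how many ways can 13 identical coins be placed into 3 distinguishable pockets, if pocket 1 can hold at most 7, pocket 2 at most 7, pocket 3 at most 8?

Without the upper bounds there are C(15,2) = 105 ways to split 13 among 3 pockets.
Subtract solutions that violate a single cap (substitute x_i' = x_i − (cap_i+1)): x_1 ≥ 8 gives C(7,2) = 21; x_2 ≥ 8 gives C(7,2) = 21; x_3 ≥ 9 gives C(6,2) = 15. Together 57.
No two caps can be exceeded simultaneously, so the pair terms are all 0.
By inclusion–exclusion the count is 105 − 57 + 0 = 48.

48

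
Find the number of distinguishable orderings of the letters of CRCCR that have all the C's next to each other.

Treat the 3 copies of C as a single block. The multiset to arrange is then {CCC, R, R}, 3 items in all.
That gives (3)!/(2!) = 3 arrangements.

3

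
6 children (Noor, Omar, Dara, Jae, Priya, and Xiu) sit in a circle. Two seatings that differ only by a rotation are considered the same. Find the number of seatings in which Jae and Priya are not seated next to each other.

72

Without the restriction there are (5)! = 120 seatings.
Those with Jae next to Priya: fuse the pair into one unit and seat 5 units around a circle — 2·(4)! = 48.
Subtracting, 120 − 48 = 72.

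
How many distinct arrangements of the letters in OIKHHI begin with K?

Fix K in the first position and arrange the remaining 5 letters.
Those 5 letters have H appearing twice and I appearing twice, giving (5)!/(2!·2!) = 30.

30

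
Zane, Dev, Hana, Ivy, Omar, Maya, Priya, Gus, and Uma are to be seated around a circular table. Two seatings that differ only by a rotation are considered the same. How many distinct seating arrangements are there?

Seat Zane anywhere (absorbing the rotational symmetry), then permute the other 8: (8)! = 40320.

40320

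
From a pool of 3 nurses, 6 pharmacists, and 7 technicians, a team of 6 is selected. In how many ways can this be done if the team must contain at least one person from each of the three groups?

6006

Total 6-person selections from all 16: C(16,6) = 8008.
Selections missing a whole group: no nurses → C(13,6) = 1716; no pharmacists → C(10,6) = 210; no technicians → C(9,6) = 84.
Add back selections omitting two groups (i.e. drawn from a single group): C(3,6) + C(6,6) + C(7,6) = 8.
By inclusion–exclusion: 8008 − 2010 + 8 = 6006.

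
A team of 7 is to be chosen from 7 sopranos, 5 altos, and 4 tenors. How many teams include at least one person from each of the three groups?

10283

With no constraint there are C(16,7) = 11440 possible selections.
Selections missing a whole group: no sopranos → C(9,7) = 36; no altos → C(11,7) = 330; no tenors → C(12,7) = 792.
Add back selections omitting two groups (i.e. drawn from a single group): C(7,7) + C(5,7) + C(4,7) = 1.
By inclusion–exclusion: 11440 − 1158 + 1 = 10283.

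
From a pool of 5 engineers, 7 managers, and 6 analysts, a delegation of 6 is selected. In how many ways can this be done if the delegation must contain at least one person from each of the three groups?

15470

Total 6-person selections from all 18: C(18,6) = 18564.
Subtract selections that omit an entire group: no engineers → C(13,6) = 1716; no managers → C(11,6) = 462; no analysts → C(12,6) = 924.
Add back selections omitting two groups (i.e. drawn from a single group): C(5,6) + C(7,6) + C(6,6) = 8.
By inclusion–exclusion: 18564 − 3102 + 8 = 15470.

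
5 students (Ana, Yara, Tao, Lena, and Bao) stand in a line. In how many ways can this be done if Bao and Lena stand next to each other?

Glue Bao and Lena into one block (2 internal orders), leaving 4 units to arrange in a row.
So the count is 2·(4)! = 48.

48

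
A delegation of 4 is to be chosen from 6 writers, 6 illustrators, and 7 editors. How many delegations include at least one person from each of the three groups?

2016

Total 4-person selections from all 19: C(19,4) = 3876.
Selections missing a whole group: no writers → C(13,4) = 715; no illustrators → C(13,4) = 715; no editors → C(12,4) = 495.
Add back selections omitting two groups (i.e. drawn from a single group): C(6,4) + C(6,4) + C(7,4) = 65.
By inclusion–exclusion: 3876 − 1925 + 65 = 2016.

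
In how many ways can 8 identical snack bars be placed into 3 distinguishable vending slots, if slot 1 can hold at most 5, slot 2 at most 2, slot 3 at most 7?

17

Without the upper bounds there are C(10,2) = 45 ways to split 8 among 3 vending slots.
Subtract solutions that violate a single cap (substitute x_i' = x_i − (cap_i+1)): x_1 ≥ 6 gives C(4,2) = 6; x_2 ≥ 3 gives C(7,2) = 21; x_3 ≥ 8 gives C(2,2) = 1. Together 28.
No two caps can be exceeded simultaneously, so the pair terms are all 0.
By inclusion–exclusion the count is 45 − 28 + 0 = 17.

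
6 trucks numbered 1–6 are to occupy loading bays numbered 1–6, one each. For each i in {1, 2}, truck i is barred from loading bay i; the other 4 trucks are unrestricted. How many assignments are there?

504

Let Aᵢ (for i ∈ {1, 2}) be the placements that put truck i in its forbidden loading bay. Any j of these fix j positions, leaving (6−j)! ways to fill the rest, and there are C(2,j) ways to pick which j.
By inclusion–exclusion, the number of valid placements is Σ_{j=0}^{2} (−1)^j C(2,j)·(6−j)!.
Computing: 720 − 240 + 24 = 504.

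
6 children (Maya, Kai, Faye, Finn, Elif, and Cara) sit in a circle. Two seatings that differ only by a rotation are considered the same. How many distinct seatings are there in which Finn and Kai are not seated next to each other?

72

All circular seatings of 6 people number (5)! = 120.
Seatings with Finn beside Kai: treat them as a block with 2 internal orders, giving 2 × (4)! = 48.
Subtracting, 120 − 48 = 72.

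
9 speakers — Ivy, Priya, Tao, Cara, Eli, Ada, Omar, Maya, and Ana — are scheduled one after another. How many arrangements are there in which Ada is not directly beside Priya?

282240

There are 9! = 362880 arrangements in all. If Ada and Priya are adjacent, merging them into one block gives 2·(8)! = 80640 arrangements.
So 362880 − 80640 = 282240 arrangements keep them apart.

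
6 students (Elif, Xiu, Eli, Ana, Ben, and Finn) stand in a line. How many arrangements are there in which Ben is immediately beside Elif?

Glue Ben and Elif into one block (2 internal orders), leaving 5 units to arrange in a row.
So the count is 2·(5)! = 240.

240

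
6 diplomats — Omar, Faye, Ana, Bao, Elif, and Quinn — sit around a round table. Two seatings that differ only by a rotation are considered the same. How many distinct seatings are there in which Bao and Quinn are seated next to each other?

48

Glue Bao and Quinn into a block (2 internal orders). Seating 5 units around a circle gives (4)! arrangements.
So 2 × (4)! = 2 × 24 = 48.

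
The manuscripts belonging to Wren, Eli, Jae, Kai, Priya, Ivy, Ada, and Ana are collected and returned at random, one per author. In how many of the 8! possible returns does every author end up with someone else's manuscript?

Count assignments avoiding every fixed point. For any j of the 8 authors fixed to their own manuscript, the other 8−j can be arranged in (8−j)! ways.
By inclusion–exclusion this is Σ_{j=0}^{8} (−1)^j C(8,j)·(8−j)!.
Computing: 40320 − 40320 + 20160 − 6720 + 1680 − 336 + 56 − 8 + 1 = 14833.

14833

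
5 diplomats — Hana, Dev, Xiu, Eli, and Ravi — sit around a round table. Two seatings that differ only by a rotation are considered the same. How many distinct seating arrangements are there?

24

Seat Hana anywhere (absorbing the rotational symmetry), then permute the other 4: (4)! = 24.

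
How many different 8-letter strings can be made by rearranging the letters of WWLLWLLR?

The 8 letters of WWLLWLLR have repeats: L appearing 4 times and W appearing 3 times.
Dividing 8! = 40320 by 4!·3! = 144 for the repeated letters gives 280.

280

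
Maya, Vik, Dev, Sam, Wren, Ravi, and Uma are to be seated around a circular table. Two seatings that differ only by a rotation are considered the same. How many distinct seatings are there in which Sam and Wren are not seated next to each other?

All circular seatings of 7 people number (6)! = 720.
Seatings with Sam beside Wren: treat them as a block with 2 internal orders, giving 2 × (5)! = 240.
Subtracting, 720 − 240 = 480.

480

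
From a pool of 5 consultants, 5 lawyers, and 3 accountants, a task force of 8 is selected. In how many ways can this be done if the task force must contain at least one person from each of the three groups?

1240

Total 8-person selections from all 13: C(13,8) = 1287.
Subtract selections that omit an entire group: no consultants → C(8,8) = 1; no lawyers → C(8,8) = 1; no accountants → C(10,8) = 45.
Add back selections omitting two groups (i.e. drawn from a single group): C(5,8) + C(5,8) + C(3,8) = 0.
By inclusion–exclusion: 1287 − 47 + 0 = 1240.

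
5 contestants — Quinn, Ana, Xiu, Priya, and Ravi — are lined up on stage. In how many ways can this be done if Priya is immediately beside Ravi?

Glue Priya and Ravi into one block (2 internal orders), leaving 4 units to arrange in a row.
So the count is 2·(4)! = 48.

48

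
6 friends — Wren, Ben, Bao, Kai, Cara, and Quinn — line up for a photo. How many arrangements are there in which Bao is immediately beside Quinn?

Place the 4 others and the Bao-Quinn pair as 5 objects in a line; the pair has 2 internal arrangements.
That gives 2 × 5! = 2 × 120 = 240.

240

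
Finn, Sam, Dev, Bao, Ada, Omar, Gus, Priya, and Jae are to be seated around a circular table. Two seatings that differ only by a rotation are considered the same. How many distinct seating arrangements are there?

40320

Around a circle, 9 distinct people have 9!/9 = (8)! = 40320 rotationally distinct seatings.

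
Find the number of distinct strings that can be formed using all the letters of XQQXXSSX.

XQQXXSSX has 8 letters with Q appearing twice, S appearing twice, and X appearing 4 times.
The number of distinct arrangements is 8!/(4!·2!·2!) = 40320/96 = 420.

420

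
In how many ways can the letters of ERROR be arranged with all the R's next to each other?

6

Treat the 3 copies of R as a single block. The multiset to arrange is then {RRR, E, O}, 3 items in all.
All 3 items are distinct, so there are (3)! = 6 arrangements.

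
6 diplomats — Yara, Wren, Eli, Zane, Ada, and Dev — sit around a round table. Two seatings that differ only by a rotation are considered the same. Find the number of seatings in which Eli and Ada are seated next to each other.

48

Treat {Eli, Ada} as one unit (2 internal orders) and seat the resulting 5 units around the table: (4)! circular arrangements.
So 2 × (4)! = 2 × 24 = 48.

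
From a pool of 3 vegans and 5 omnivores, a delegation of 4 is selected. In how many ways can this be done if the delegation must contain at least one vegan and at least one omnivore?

Total 4-person selections from all 8: C(8,4) = 70.
Selections missing a whole group: no vegans → C(5,4) = 5; no omnivores → C(3,4) = 0.
Both groups omitted at once is impossible, so 70 − 5 = 65.

65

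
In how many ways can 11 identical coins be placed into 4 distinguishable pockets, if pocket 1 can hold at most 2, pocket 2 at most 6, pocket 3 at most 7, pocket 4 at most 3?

Without the upper bounds there are C(14,3) = 364 ways to split 11 among 4 pockets.
Subtract solutions that violate a single cap (substitute x_i' = x_i − (cap_i+1)): x_1 ≥ 3 gives C(11,3) = 165; x_2 ≥ 7 gives C(7,3) = 35; x_3 ≥ 8 gives C(6,3) = 20; x_4 ≥ 4 gives C(10,3) = 120. Together 340.
Add back pairs where two caps are both exceeded: 4 + 1 + 35 + 0 + 1 + 0 = 41.
By inclusion–exclusion the count is 364 − 340 + 41 = 65.

65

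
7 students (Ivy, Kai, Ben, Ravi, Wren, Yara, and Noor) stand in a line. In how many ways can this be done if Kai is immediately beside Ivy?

Place the 5 others and the Kai-Ivy pair as 6 objects in a line; the pair has 2 internal arrangements.
That gives 2 × 6! = 2 × 720 = 1440.

1440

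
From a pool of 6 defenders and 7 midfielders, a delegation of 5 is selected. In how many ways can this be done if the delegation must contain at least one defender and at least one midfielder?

Total 5-person selections from all 13: C(13,5) = 1287.
Subtract selections that omit an entire group: no defenders → C(7,5) = 21; no midfielders → C(6,5) = 6.
Both groups omitted at once is impossible, so 1287 − 27 = 1260.

1260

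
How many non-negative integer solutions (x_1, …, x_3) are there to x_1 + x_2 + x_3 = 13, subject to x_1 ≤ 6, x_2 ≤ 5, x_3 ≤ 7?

Without the upper bounds there are C(15,2) = 105 ways to split 13 among 3 variables.
Subtract solutions that violate a single cap (substitute x_i' = x_i − (cap_i+1)): x_1 ≥ 7 gives C(8,2) = 28; x_2 ≥ 6 gives C(9,2) = 36; x_3 ≥ 8 gives C(7,2) = 21. Together 85.
Add back pairs where two caps are both exceeded: 1 + 0 + 0 = 1.
By inclusion–exclusion the count is 105 − 85 + 1 = 21.

21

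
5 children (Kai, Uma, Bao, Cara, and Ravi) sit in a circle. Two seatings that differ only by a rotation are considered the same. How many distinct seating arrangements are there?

24

Fix one person's seat to break rotational symmetry; the remaining 4 people can be arranged in (4)! = 24 ways.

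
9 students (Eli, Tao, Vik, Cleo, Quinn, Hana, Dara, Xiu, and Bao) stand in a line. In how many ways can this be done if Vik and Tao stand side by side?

80640

Glue Vik and Tao into one block (2 internal orders), leaving 8 units to arrange in a row.
That gives 2 × 8! = 2 × 40320 = 80640.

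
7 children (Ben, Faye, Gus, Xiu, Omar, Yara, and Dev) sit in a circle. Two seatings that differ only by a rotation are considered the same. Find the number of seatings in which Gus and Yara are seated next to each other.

240

Glue Gus and Yara into a block (2 internal orders). Seating 6 units around a circle gives (5)! arrangements.
So 2 × (5)! = 2 × 120 = 240.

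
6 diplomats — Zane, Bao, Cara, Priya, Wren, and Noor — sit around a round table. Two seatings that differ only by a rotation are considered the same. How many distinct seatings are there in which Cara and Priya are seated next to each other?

48

Glue Cara and Priya into a block (2 internal orders). Seating 5 units around a circle gives (4)! arrangements.
So 2 × (4)! = 2 × 24 = 48.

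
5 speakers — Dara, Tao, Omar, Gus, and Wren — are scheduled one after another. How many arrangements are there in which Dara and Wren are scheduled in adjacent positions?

Glue Dara and Wren into one block (2 internal orders), leaving 4 units to arrange in a row.
So the count is 2·(4)! = 48.

48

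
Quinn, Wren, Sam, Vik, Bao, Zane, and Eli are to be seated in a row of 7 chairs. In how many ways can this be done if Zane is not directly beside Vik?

There are 7! = 5040 arrangements in all. If Zane and Vik are adjacent, merging them into one block gives 2·(6)! = 1440 arrangements.
So 5040 − 1440 = 3600 arrangements keep them apart.

3600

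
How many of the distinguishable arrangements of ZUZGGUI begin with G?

With the first slot taken by G, it remains to arrange the other 6 letters (ZUZGUI).
Those 6 letters have U appearing twice and Z appearing twice, giving (6)!/(2!·2!) = 180.

180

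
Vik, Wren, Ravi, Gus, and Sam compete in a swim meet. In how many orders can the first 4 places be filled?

120

This is an ordered selection of 4 from 5: P(5,4).
That gives 5 × 4 × 3 × 2 = 120.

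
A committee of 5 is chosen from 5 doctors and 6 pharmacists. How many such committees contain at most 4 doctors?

Split by how many doctors are chosen (0 through 4).
Sum: C(5,0)·C(6,5) + C(5,1)·C(6,4) + C(5,2)·C(6,3) + C(5,3)·C(6,2) + C(5,4)·C(6,1) = 6 + 75 + 200 + 150 + 30 = 461.

461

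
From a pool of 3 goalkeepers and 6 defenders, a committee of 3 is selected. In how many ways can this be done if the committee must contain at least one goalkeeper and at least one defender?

63

Total 3-person selections from all 9: C(9,3) = 84.
Subtract selections that omit an entire group: no goalkeepers → C(6,3) = 20; no defenders → C(3,3) = 1.
Both groups omitted at once is impossible, so 84 − 21 = 63.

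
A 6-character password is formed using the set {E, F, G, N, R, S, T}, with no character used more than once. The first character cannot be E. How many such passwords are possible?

4320

The first character has 7−1 = 6 choices (anything except E).
The remaining 5 characters are filled from the other 6 symbols without repetition: 6 × 5 × 4 × 3 × 2 = 720.
Total: 6 × 720 = 4320.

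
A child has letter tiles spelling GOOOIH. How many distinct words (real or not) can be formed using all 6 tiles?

Letter multiplicities in GOOOIH: G×1, H×1, I×1, O×3.
Dividing 6! = 720 by 3! = 6 for the repeated letters gives 120.

120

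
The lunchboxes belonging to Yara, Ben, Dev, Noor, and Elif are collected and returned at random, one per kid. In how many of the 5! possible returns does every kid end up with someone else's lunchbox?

This is the derangement count D_5: permutations of 5 items with no fixed point.
By inclusion–exclusion this is Σ_{j=0}^{5} (−1)^j C(5,j)·(5−j)!.
Computing: 120 − 120 + 60 − 20 + 5 − 1 = 44.

44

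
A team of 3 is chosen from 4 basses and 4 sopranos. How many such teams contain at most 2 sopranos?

52

Split by how many sopranos are chosen (0 through 2).
Sum: C(4,0)·C(4,3) + C(4,1)·C(4,2) + C(4,2)·C(4,1) = 4 + 24 + 24 = 52.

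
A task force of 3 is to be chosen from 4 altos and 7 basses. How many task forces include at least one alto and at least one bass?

126

Total 3-person selections from all 11: C(11,3) = 165.
Selections missing a whole group: no altos → C(7,3) = 35; no basses → C(4,3) = 4.
Both groups omitted at once is impossible, so 165 − 39 = 126.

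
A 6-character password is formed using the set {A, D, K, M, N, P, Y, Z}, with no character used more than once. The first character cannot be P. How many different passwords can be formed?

The first character has 8−1 = 7 choices (anything except P).
The remaining 5 characters are filled from the other 7 symbols without repetition: 7 × 6 × 5 × 4 × 3 = 2520.
Total: 7 × 2520 = 17640.

17640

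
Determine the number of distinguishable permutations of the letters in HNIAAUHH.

HNIAAUHH has 8 letters with A appearing twice and H appearing 3 times.
Dividing 8! = 40320 by 3!·2! = 12 for the repeated letters gives 3360.

3360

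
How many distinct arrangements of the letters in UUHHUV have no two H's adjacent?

40

There are 6!/(3!·2!) = 60 arrangements of UUHHUV in total.
Arrangements with the H's together: treat HH as one letter, giving (5)!/(3!) = 20.
Hence 60 − 20 = 40.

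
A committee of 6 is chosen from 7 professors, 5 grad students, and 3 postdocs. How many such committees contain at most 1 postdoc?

3300

Split by how many postdocs are chosen (0 through 1).
Sum: C(3,0)·C(12,6) + C(3,1)·C(12,5) = 924 + 2376 = 3300.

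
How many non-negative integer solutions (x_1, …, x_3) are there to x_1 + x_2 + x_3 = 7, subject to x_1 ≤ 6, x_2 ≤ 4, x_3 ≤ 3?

19

Ignoring the caps, the number of non-negative solutions to x_1+…+x_3 = 7 is C(9,2) = 36.
Subtract solutions that violate a single cap (substitute x_i' = x_i − (cap_i+1)): x_1 ≥ 7 gives C(2,2) = 1; x_2 ≥ 5 gives C(4,2) = 6; x_3 ≥ 4 gives C(5,2) = 10. Together 17.
No two caps can be exceeded simultaneously, so the pair terms are all 0.
By inclusion–exclusion the count is 36 − 17 + 0 = 19.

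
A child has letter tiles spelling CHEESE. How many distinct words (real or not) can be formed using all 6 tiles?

The 6 letters of CHEESE have repeats: E appearing 3 times.
The number of distinct arrangements is 6!/(3!) = 720/6 = 120.

120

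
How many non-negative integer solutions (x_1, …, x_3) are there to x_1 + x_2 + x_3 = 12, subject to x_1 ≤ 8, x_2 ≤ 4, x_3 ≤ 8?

Without the upper bounds there are C(14,2) = 91 ways to split 12 among 3 variables.
Subtract solutions that violate a single cap (substitute x_i' = x_i − (cap_i+1)): x_1 ≥ 9 gives C(5,2) = 10; x_2 ≥ 5 gives C(9,2) = 36; x_3 ≥ 9 gives C(5,2) = 10. Together 56.
No two caps can be exceeded simultaneously, so the pair terms are all 0.
By inclusion–exclusion the count is 91 − 56 + 0 = 35.

35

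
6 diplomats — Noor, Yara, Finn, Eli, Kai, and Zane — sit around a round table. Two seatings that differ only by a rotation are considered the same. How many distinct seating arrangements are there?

Seat Noor anywhere (absorbing the rotational symmetry), then permute the other 5: (5)! = 120.

120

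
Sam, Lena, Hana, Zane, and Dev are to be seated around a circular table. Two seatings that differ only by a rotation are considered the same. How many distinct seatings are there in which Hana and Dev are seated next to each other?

12

Glue Hana and Dev into a block (2 internal orders). Seating 4 units around a circle gives (3)! arrangements.
So 2 × (3)! = 2 × 6 = 12.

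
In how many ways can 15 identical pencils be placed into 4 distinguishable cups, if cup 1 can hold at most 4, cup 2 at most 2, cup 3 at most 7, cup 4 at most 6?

Without the upper bounds there are C(18,3) = 816 ways to split 15 among 4 cups.
Subtract solutions that violate a single cap (substitute x_i' = x_i − (cap_i+1)): x_1 ≥ 5 gives C(13,3) = 286; x_2 ≥ 3 gives C(15,3) = 455; x_3 ≥ 8 gives C(10,3) = 120; x_4 ≥ 7 gives C(11,3) = 165. Together 1026.
Add back pairs where two caps are both exceeded: 120 + 10 + 20 + 35 + 56 + 1 = 242.
Subtract triples: 0 + 1 + 0 + 0 = 1.
By inclusion–exclusion the count is 816 − 1026 + 242 − 1 = 31.

31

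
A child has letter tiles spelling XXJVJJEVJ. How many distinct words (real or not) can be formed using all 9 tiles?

Letter multiplicities in XXJVJJEVJ: E×1, J×4, V×2, X×2.
So there are 9! / (4!·2!·2!) = 3780 distinguishable arrangements.

3780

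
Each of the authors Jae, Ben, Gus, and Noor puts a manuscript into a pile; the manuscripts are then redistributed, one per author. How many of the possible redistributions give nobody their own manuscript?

9

Count assignments avoiding every fixed point. For any j of the 4 authors fixed to their own manuscript, the other 4−j can be arranged in (4−j)! ways.
By inclusion–exclusion this is Σ_{j=0}^{4} (−1)^j C(4,j)·(4−j)!.
Computing: 24 − 24 + 12 − 4 + 1 = 9.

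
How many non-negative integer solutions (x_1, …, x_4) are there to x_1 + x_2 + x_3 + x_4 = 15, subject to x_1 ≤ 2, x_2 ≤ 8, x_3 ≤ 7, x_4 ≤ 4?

By stars and bars, unrestricted non-negative solutions to x_1+…+x_4 = 15 number C(15+3,3) = 816.
Subtract solutions that violate a single cap (substitute x_i' = x_i − (cap_i+1)): x_1 ≥ 3 gives C(15,3) = 455; x_2 ≥ 9 gives C(9,3) = 84; x_3 ≥ 8 gives C(10,3) = 120; x_4 ≥ 5 gives C(13,3) = 286. Together 945.
Add back pairs where two caps are both exceeded: 20 + 35 + 120 + 0 + 4 + 10 = 189.
By inclusion–exclusion the count is 816 − 945 + 189 = 60.

60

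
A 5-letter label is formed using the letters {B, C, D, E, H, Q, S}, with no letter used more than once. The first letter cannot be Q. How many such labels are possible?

2160

The first letter has 7−1 = 6 choices (anything except Q).
The remaining 4 letters are filled from the other 6 symbols without repetition: 6 × 5 × 4 × 3 = 360.
Total: 6 × 360 = 2160.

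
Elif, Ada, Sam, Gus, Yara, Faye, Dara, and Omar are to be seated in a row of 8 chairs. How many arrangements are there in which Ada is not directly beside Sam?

Of the 8! = 40320 arrangements, those with Ada and Sam adjacent number 2 × 7! = 10080 (treat the pair as a block with 2 internal orders).
So 40320 − 10080 = 30240 arrangements keep them apart.

30240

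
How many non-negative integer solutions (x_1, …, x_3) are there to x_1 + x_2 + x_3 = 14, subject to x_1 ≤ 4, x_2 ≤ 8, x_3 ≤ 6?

15

By stars and bars, unrestricted non-negative solutions to x_1+…+x_3 = 14 number C(14+2,2) = 120.
Subtract solutions that violate a single cap (substitute x_i' = x_i − (cap_i+1)): x_1 ≥ 5 gives C(11,2) = 55; x_2 ≥ 9 gives C(7,2) = 21; x_3 ≥ 7 gives C(9,2) = 36. Together 112.
Add back pairs where two caps are both exceeded: 1 + 6 + 0 = 7.
By inclusion–exclusion the count is 120 − 112 + 7 = 15.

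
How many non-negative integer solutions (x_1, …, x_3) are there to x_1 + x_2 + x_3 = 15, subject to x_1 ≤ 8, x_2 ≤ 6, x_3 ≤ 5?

Ignoring the caps, the number of non-negative solutions to x_1+…+x_3 = 15 is C(17,2) = 136.
Subtract solutions that violate a single cap (substitute x_i' = x_i − (cap_i+1)): x_1 ≥ 9 gives C(8,2) = 28; x_2 ≥ 7 gives C(10,2) = 45; x_3 ≥ 6 gives C(11,2) = 55. Together 128.
Add back pairs where two caps are both exceeded: 0 + 1 + 6 = 7.
By inclusion–exclusion the count is 136 − 128 + 7 = 15.

15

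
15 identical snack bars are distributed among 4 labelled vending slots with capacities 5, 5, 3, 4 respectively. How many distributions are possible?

10

Without the upper bounds there are C(18,3) = 816 ways to split 15 among 4 vending slots.
Subtract solutions that violate a single cap (substitute x_i' = x_i − (cap_i+1)): x_1 ≥ 6 gives C(12,3) = 220; x_2 ≥ 6 gives C(12,3) = 220; x_3 ≥ 4 gives C(14,3) = 364; x_4 ≥ 5 gives C(13,3) = 286. Together 1090.
Add back pairs where two caps are both exceeded: 20 + 56 + 35 + 56 + 35 + 84 = 286.
Subtract triples: 0 + 0 + 1 + 1 = 2.
By inclusion–exclusion the count is 816 − 1090 + 286 − 2 = 10.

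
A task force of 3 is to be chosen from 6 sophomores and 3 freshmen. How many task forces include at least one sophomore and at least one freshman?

63

With no constraint there are C(9,3) = 84 possible selections.
Subtract selections that omit an entire group: no sophomores → C(3,3) = 1; no freshmen → C(6,3) = 20.
Both groups omitted at once is impossible, so 84 − 21 = 63.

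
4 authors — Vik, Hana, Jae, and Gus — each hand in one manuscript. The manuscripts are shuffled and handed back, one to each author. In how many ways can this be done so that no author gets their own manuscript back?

This is the derangement count D_4: permutations of 4 items with no fixed point.
By inclusion–exclusion this is Σ_{j=0}^{4} (−1)^j C(4,j)·(4−j)!.
Computing: 24 − 24 + 12 − 4 + 1 = 9.

9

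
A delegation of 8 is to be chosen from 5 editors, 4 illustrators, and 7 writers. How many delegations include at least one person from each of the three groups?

12201

Total 8-person selections from all 16: C(16,8) = 12870.
Subtract selections that omit an entire group: no editors → C(11,8) = 165; no illustrators → C(12,8) = 495; no writers → C(9,8) = 9.
Add back selections omitting two groups (i.e. drawn from a single group): C(5,8) + C(4,8) + C(7,8) = 0.
By inclusion–exclusion: 12870 − 669 + 0 = 12201.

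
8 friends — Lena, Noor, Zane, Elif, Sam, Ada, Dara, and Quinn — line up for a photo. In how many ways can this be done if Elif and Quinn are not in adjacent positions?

30240

There are 8! = 40320 arrangements in all. If Elif and Quinn are adjacent, merging them into one block gives 2·(7)! = 10080 arrangements.
Complementary counting: 40320 − 10080 = 30240.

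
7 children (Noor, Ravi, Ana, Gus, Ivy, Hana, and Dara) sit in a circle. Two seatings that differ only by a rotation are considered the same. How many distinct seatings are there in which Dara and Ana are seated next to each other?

Glue Dara and Ana into a block (2 internal orders). Seating 6 units around a circle gives (5)! arrangements.
So 2 × (5)! = 2 × 120 = 240.

240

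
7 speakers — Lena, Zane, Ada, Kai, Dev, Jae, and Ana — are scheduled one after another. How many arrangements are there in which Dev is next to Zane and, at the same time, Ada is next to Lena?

Treat {Dev,Zane} as one block (2 orders) and {Ada,Lena} as another (2 orders).
That leaves 5 units to arrange: 2 × 2 × 5! = 4 × 120 = 480.

480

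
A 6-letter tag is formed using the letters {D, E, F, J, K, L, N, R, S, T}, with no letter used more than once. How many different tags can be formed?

151200

Choose and order 6 of the 10 symbols: the first letter has 10 options, the next 9, and so on down to 5.
That product is 10 × 9 × 8 × 7 × 6 × 5 = 151200.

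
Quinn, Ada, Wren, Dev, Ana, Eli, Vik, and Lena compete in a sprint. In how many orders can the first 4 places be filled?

This is an ordered selection of 4 from 8: P(8,4).
That gives 8 × 7 × 6 × 5 = 1680.

1680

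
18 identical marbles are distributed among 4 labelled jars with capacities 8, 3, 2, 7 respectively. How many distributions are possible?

By stars and bars, unrestricted non-negative solutions to x_1+…+x_4 = 18 number C(18+3,3) = 1330.
Subtract solutions that violate a single cap (substitute x_i' = x_i − (cap_i+1)): x_1 ≥ 9 gives C(12,3) = 220; x_2 ≥ 4 gives C(17,3) = 680; x_3 ≥ 3 gives C(18,3) = 816; x_4 ≥ 8 gives C(13,3) = 286. Together 2002.
Add back pairs where two caps are both exceeded: 56 + 84 + 4 + 364 + 84 + 120 = 712.
Subtract triples: 10 + 0 + 0 + 20 = 30.
By inclusion–exclusion the count is 1330 − 2002 + 712 − 30 = 10.

10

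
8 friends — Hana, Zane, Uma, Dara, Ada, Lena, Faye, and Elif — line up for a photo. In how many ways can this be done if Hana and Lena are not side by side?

Of the 8! = 40320 arrangements, those with Hana and Lena adjacent number 2 × 7! = 10080 (treat the pair as a block with 2 internal orders).
So 40320 − 10080 = 30240 arrangements keep them apart.

30240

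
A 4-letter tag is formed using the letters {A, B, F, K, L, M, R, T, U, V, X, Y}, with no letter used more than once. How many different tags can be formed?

This is a permutation of 4 out of 12: P(12,4) = 12!/8!.
12 × 11 × 10 × 9 = 11880.

11880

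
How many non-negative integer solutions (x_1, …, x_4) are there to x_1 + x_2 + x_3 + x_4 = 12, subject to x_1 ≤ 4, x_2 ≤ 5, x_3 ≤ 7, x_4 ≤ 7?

By stars and bars, unrestricted non-negative solutions to x_1+…+x_4 = 12 number C(12+3,3) = 455.
Subtract solutions that violate a single cap (substitute x_i' = x_i − (cap_i+1)): x_1 ≥ 5 gives C(10,3) = 120; x_2 ≥ 6 gives C(9,3) = 84; x_3 ≥ 8 gives C(7,3) = 35; x_4 ≥ 8 gives C(7,3) = 35. Together 274.
Add back pairs where two caps are both exceeded: 4 + 0 + 0 + 0 + 0 + 0 = 4.
By inclusion–exclusion the count is 455 − 274 + 4 = 185.

185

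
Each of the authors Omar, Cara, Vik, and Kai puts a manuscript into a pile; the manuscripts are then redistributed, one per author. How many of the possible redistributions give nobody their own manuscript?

9

Count assignments avoiding every fixed point. For any j of the 4 authors fixed to their own manuscript, the other 4−j can be arranged in (4−j)! ways.
By inclusion–exclusion this is Σ_{j=0}^{4} (−1)^j C(4,j)·(4−j)!.
Computing: 24 − 24 + 12 − 4 + 1 = 9.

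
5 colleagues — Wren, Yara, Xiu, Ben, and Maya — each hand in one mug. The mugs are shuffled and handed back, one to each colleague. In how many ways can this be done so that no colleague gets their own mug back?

44

Let Aᵢ be the assignments in which colleague i gets their own mug. We want the size of the complement of A₁∪…∪A_5.
By inclusion–exclusion this is Σ_{j=0}^{5} (−1)^j C(5,j)·(5−j)!.
Computing: 120 − 120 + 60 − 20 + 5 − 1 = 44.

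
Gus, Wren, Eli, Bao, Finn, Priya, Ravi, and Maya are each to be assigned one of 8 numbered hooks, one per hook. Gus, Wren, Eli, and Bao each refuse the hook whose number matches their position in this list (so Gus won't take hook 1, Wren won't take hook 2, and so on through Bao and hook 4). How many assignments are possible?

Let Aᵢ (for 1 ≤ i ≤ 4) be the placements that put person i in their forbidden hook. Any j of these fix j positions, leaving (8−j)! ways to fill the rest, and there are C(4,j) ways to pick which j.
By inclusion–exclusion, the number of valid placements is Σ_{j=0}^{4} (−1)^j C(4,j)·(8−j)!.
Computing: 40320 − 20160 + 4320 − 480 + 24 = 24024.

24024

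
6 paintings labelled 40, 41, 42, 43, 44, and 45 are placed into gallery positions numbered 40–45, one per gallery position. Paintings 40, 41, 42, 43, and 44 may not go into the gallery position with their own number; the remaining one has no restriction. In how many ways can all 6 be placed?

Let Aᵢ (for 40 ≤ i ≤ 44) be the placements that put painting i in its forbidden gallery position. Any j of these fix j positions, leaving (6−j)! ways to fill the rest, and there are C(5,j) ways to pick which j.
By inclusion–exclusion, the number of valid placements is Σ_{j=0}^{5} (−1)^j C(5,j)·(6−j)!.
Computing: 720 − 600 + 240 − 60 + 10 − 1 = 309.

309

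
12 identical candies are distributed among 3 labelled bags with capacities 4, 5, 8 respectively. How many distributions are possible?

20

By stars and bars, unrestricted non-negative solutions to x_1+…+x_3 = 12 number C(12+2,2) = 91.
Subtract solutions that violate a single cap (substitute x_i' = x_i − (cap_i+1)): x_1 ≥ 5 gives C(9,2) = 36; x_2 ≥ 6 gives C(8,2) = 28; x_3 ≥ 9 gives C(5,2) = 10. Together 74.
Add back pairs where two caps are both exceeded: 3 + 0 + 0 = 3.
By inclusion–exclusion the count is 91 − 74 + 3 = 20.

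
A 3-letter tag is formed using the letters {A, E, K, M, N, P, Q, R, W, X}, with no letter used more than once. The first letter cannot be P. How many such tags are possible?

648

The first letter has 10−1 = 9 choices (anything except P).
The remaining 2 letters are filled from the other 9 symbols without repetition: 9 × 8 = 72.
Total: 9 × 72 = 648.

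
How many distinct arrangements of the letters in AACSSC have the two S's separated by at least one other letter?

There are 6!/(2!·2!·2!) = 90 arrangements of AACSSC in total.
If the two S's are adjacent, glue them into one block, leaving 5 items to arrange: (5)!/(2!·2!) = 30 ways.
Hence 90 − 30 = 60.

60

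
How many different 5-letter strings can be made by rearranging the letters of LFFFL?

10

The 5 letters of LFFFL have repeats: F appearing 3 times and L appearing twice.
So there are 5! / (3!·2!) = 10 distinguishable arrangements.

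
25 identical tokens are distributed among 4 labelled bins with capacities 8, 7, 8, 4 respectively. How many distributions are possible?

By stars and bars, unrestricted non-negative solutions to x_1+…+x_4 = 25 number C(25+3,3) = 3276.
Subtract solutions that violate a single cap (substitute x_i' = x_i − (cap_i+1)): x_1 ≥ 9 gives C(19,3) = 969; x_2 ≥ 8 gives C(20,3) = 1140; x_3 ≥ 9 gives C(19,3) = 969; x_4 ≥ 5 gives C(23,3) = 1771. Together 4849.
Add back pairs where two caps are both exceeded: 165 + 120 + 364 + 165 + 455 + 364 = 1633.
Subtract triples: 0 + 20 + 10 + 20 = 50.
By inclusion–exclusion the count is 3276 − 4849 + 1633 − 50 = 10.

10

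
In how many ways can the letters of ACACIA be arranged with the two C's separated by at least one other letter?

40

Total arrangements of ACACIA: 6!/(3!·2!) = 60.
If the two C's are adjacent, glue them into one block, leaving 5 items to arrange: (5)!/(3!) = 20 ways.
Hence 60 − 20 = 40.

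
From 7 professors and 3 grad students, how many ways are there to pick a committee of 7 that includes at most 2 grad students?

85

Split by how many grad students are chosen (0 through 2).
Sum: C(3,0)·C(7,7) + C(3,1)·C(7,6) + C(3,2)·C(7,5) = 1 + 21 + 63 = 85.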